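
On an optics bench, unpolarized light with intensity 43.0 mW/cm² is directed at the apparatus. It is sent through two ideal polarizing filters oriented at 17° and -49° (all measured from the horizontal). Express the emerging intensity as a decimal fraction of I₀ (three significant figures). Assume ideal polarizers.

Unpolarized light through the first polarizer → I₁ = 43.0 mW/cm²/2 = 21.5 mW/cm², polarized at 17°.
I₂ = I₁ · cos²(66°) = 21.5 · 0.1654 = 3.557 mW/cm².
Transmitted fraction = 0.08272.

I/I₀ ≈ 0.0827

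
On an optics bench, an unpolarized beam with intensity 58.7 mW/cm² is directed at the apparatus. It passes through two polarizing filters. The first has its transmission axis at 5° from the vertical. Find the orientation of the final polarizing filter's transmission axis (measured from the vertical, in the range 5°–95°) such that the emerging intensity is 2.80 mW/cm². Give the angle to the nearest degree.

Unpolarized light through the first polarizer → I₁ = ½ I₀, now polarized at 5°.
Target fraction: 2.80 / 58.7 mW/cm² = 0.0477 of I₀.
Need I₂/I₀ = 0.0477, so cos²(θ − 5°) = 0.0477 / 0.5 = 0.0954.
θ − 5° = arccos(√0.0954) = 72.0°, giving θ ≈ 5 + 72.0 = 77.0°.

θ ≈ 77°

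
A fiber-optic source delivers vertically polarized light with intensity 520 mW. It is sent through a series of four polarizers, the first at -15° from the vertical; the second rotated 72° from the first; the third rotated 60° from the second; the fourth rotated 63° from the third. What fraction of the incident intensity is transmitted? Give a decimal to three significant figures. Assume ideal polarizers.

I/I₀ ≈ 0.00459

I₁ = 520 mW · cos²(15°) = 485.2 mW.
I₂ = I₁ · cos²(72°) = 485.2 · 0.09549 = 46.33 mW.
I₃ = I₂ · cos²(60°) = 46.33 · 0.25 = 11.58 mW.
I₄ = I₃ · cos²(63°) = 11.58 · 0.2061 = 2.387 mW.
Transmitted fraction = 0.004591.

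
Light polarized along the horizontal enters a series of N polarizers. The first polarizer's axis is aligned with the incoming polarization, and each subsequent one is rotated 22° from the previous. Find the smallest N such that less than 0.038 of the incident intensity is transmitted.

First polarizer is aligned with the polarization: full transmission.
Each further stage multiplies by cos²(22°) = 0.8597.
After N polarizers: T = 0.8597^(N−1). Require T < 0.038 ⇒ N−1 > ln(0.038)/ln(0.8597) = 21.63, so N−1 ≥ 22 and N = 23.
Check: N=23 gives T = 0.03592 < 0.038; N=22 gives T = 0.04178.

N = 23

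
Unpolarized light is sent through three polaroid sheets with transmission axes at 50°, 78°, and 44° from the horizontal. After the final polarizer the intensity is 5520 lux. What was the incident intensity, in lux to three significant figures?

Unpolarized light through the first polarizer → I₁ = ½ I₀, now polarized at 50°.
I₂ = I₁ cos²(78° − 50°) = 0.5 I₀ · cos²(28°) = 0.3898 I₀.
I₃ = I₂ cos²(44° − 78°) = 0.3898 I₀ · cos²(34°) = 0.2679 I₀.
So 5520 lux = 0.2679 I₀, giving I₀ = 5520/0.2679 = 2.06e+04 lux.

I₀ ≈ 2.06e4 lux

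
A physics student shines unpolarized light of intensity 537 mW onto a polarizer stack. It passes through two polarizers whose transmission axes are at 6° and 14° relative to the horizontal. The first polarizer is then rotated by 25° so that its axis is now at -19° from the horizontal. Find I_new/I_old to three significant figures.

I_new/I_old ≈ 0.717

Before rotation:
Unpolarized light through the first polarizer → I₁ = ½ I₀, now polarized at 6°.
I₂ = I₁ cos²(14° − 6°) = 0.5 I₀ · cos²(8°) = 0.4903 I₀.
After rotation:
Unpolarized light through the first polarizer → I₁ = ½ I₀, now polarized at -19°.
I₂ = I₁ cos²(14° + 19°) = 0.5 I₀ · cos²(33°) = 0.3517 I₀.
Ratio = 0.3517 / 0.4903 = 0.7173.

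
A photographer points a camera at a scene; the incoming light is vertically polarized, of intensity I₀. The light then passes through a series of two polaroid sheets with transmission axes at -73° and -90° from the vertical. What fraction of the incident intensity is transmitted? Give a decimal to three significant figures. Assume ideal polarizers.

≈ 0.0782 I₀

By Malus's law, I₁ = I₀ cos²(-73° − 0°) = I₀ cos²(73°) = 0.08548 I₀.
I₂ = I₁ cos²(-90° + 73°) = 0.08548 I₀ · cos²(17°) = 0.07817 I₀.
Transmitted fraction = 0.07817.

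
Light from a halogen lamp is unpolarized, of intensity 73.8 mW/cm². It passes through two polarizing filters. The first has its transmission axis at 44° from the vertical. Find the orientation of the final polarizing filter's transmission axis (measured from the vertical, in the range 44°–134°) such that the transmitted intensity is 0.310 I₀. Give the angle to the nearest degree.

θ ≈ 82°

Unpolarized light through the first polarizer → I₁ = ½ I₀, now polarized at 44°.
Need I₂/I₀ = 0.31, so cos²(θ − 44°) = 0.31 / 0.5 = 0.62.
θ − 44° = arccos(√0.62) = 38.1°, giving θ ≈ 44 + 38.1 = 82.1°.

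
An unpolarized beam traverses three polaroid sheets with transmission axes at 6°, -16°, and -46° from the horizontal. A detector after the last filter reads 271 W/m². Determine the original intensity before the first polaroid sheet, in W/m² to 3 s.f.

I₀ ≈ 841 W/m²

Unpolarized light through the first polarizer → I₁ = ½ I₀, now polarized at 6°.
I₂ = I₁ cos²(-16° − 6°) = 0.5 I₀ · cos²(22°) = 0.4298 I₀.
I₃ = I₂ cos²(-46° + 16°) = 0.4298 I₀ · cos²(30°) = 0.3224 I₀.
So 271 W/m² = 0.3224 I₀, giving I₀ = 271/0.3224 = 840.6 W/m².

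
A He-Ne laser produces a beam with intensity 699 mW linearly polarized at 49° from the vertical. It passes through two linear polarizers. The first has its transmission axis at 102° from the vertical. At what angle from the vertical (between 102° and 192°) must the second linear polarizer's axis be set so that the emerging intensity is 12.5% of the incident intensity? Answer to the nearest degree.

I₁ = I₀ cos²(102° − 49°) = I₀ cos²(53°) = 0.3622 I₀.
Need I₂/I₀ = 0.125, so cos²(θ − 102°) = 0.125 / 0.3622 = 0.3451.
θ − 102° = arccos(√0.3451) = 54.0°, giving θ ≈ 102 + 54.0 = 156.0°.

θ ≈ 156°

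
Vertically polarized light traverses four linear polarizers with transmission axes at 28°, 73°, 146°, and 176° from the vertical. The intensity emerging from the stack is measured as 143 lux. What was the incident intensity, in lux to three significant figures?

I₁ = I₀ cos²(28° − 0°) = I₀ cos²(28°) = 0.7796 I₀.
I₂ = I₁ cos²(73° − 28°) = 0.7796 I₀ · cos²(45°) = 0.3898 I₀.
I₃ = I₂ cos²(146° − 73°) = 0.3898 I₀ · cos²(73°) = 0.03332 I₀.
I₄ = I₃ cos²(176° − 146°) = 0.03332 I₀ · cos²(30°) = 0.02499 I₀.
So 143 lux = 0.02499 I₀, giving I₀ = 143/0.02499 = 5722 lux.

I₀ ≈ 5720 lux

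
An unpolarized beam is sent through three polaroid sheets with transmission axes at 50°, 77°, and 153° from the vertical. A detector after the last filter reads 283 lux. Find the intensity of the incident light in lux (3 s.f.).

I₀ ≈ 1.22e4 lux

Unpolarized light through the first polarizer → I₁ = ½ I₀, now polarized at 50°.
I₂ = I₁ cos²(77° − 50°) = 0.5 I₀ · cos²(27°) = 0.3969 I₀.
I₃ = I₂ cos²(153° − 77°) = 0.3969 I₀ · cos²(76°) = 0.02323 I₀.
So 283 lux = 0.02323 I₀, giving I₀ = 283/0.02323 = 1.218e+04 lux.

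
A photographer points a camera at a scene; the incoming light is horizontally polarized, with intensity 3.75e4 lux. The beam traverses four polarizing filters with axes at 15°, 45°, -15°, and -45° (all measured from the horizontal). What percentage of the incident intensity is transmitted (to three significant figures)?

≈ 13.1%

I₁ = 3.75e4 lux · cos²(15°) = 3.499e+04 lux.
I₂ = I₁ · cos²(30°) = 3.499e+04 · 0.75 = 2.624e+04 lux.
I₃ = I₂ · cos²(60°) = 2.624e+04 · 0.25 = 6560 lux.
I₄ = I₃ · cos²(30°) = 6560 · 0.75 = 4920 lux.
That is 13.12% of the incident intensity.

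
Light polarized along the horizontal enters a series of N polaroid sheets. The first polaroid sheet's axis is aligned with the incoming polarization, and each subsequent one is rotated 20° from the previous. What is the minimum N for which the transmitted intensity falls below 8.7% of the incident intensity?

First polarizer is aligned with the polarization: full transmission.
Each further stage multiplies by cos²(20°) = 0.883.
After N polarizers: T = 0.883^(N−1). Require T < 0.087 ⇒ N−1 > ln(0.087)/ln(0.883) = 19.63, so N−1 ≥ 20 and N = 21.
Check: N=21 gives T = 0.08307 < 0.087; N=20 gives T = 0.09407.

N = 21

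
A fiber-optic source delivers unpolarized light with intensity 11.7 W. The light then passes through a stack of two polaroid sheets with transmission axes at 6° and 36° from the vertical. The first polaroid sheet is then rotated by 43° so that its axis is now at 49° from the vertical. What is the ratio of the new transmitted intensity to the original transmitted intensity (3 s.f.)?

I_new/I_old ≈ 1.27

Before rotation:
Unpolarized light through the first polarizer → I₁ = ½ I₀, now polarized at 6°.
I₂ = I₁ cos²(36° − 6°) = 0.5 I₀ · cos²(30°) = 0.375 I₀.
After rotation:
Unpolarized light through the first polarizer → I₁ = ½ I₀, now polarized at 49°.
I₂ = I₁ cos²(36° − 49°) = 0.5 I₀ · cos²(13°) = 0.4747 I₀.
Ratio = 0.4747 / 0.375 = 1.266.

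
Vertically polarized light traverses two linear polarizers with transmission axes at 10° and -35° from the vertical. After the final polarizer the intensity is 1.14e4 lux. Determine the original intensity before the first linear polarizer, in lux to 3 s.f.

I₀ ≈ 2.35e4 lux

I₁ = I₀ cos²(10° − 0°) = I₀ cos²(10°) = 0.9698 I₀.
I₂ = I₁ cos²(-35° − 10°) = 0.9698 I₀ · cos²(45°) = 0.4849 I₀.
So 1.14e4 lux = 0.4849 I₀, giving I₀ = 1.14e4/0.4849 = 2.351e+04 lux.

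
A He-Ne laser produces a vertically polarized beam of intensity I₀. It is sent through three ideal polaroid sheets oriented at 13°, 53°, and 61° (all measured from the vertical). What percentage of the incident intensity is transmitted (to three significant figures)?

I₁ = I₀ cos²(13° − 0°) = I₀ cos²(13°) = 0.9494 I₀.
I₂ = I₁ cos²(53° − 13°) = 0.9494 I₀ · cos²(40°) = 0.5571 I₀.
I₃ = I₂ cos²(61° − 53°) = 0.5571 I₀ · cos²(8°) = 0.5463 I₀.
That is 54.63% of the incident intensity.

≈ 54.6%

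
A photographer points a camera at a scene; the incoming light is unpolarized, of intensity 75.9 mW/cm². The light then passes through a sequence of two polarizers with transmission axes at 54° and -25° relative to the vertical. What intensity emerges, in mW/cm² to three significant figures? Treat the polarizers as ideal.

I ≈ 1.38 mW/cm²

Unpolarized light through the first polarizer → I₁ = 75.9 mW/cm²/2 = 37.95 mW/cm², polarized at 54°.
I₂ = I₁ · cos²(79°) = 37.95 · 0.03641 = 1.382 mW/cm².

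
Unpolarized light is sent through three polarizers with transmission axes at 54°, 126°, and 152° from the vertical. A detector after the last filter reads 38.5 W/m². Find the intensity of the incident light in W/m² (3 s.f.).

Unpolarized light through the first polarizer → I₁ = ½ I₀, now polarized at 54°.
I₂ = I₁ cos²(126° − 54°) = 0.5 I₀ · cos²(72°) = 0.04775 I₀.
I₃ = I₂ cos²(152° − 126°) = 0.04775 I₀ · cos²(26°) = 0.03857 I₀.
So 38.5 W/m² = 0.03857 I₀, giving I₀ = 38.5/0.03857 = 998.2 W/m².

I₀ ≈ 998 W/m²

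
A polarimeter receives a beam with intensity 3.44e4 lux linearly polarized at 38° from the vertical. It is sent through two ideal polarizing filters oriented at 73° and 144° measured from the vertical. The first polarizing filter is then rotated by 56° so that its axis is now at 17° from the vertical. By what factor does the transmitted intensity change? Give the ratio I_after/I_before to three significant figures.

Before rotation:
By Malus's law, I₁ = I₀ cos²(73° − 38°) = I₀ cos²(35°) = 0.671 I₀.
I₂ = I₁ cos²(144° − 73°) = 0.671 I₀ · cos²(71°) = 0.07112 I₀.
After rotation:
I₁ = I₀ cos²(17° − 38°) = I₀ cos²(21°) = 0.8716 I₀.
Angle between axes 1 and 2: 53°. I₂ = 0.8716 I₀ · cos²(53°) = 0.3157 I₀.
Ratio = 0.3157 / 0.07112 = 4.438.

I_new/I_old ≈ 4.44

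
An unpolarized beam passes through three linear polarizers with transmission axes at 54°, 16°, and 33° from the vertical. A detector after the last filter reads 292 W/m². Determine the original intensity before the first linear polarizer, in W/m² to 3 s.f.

Unpolarized light through the first polarizer → I₁ = ½ I₀, now polarized at 54°.
I₂ = I₁ cos²(16° − 54°) = 0.5 I₀ · cos²(38°) = 0.3105 I₀.
I₃ = I₂ cos²(33° − 16°) = 0.3105 I₀ · cos²(17°) = 0.2839 I₀.
So 292 W/m² = 0.2839 I₀, giving I₀ = 292/0.2839 = 1028 W/m².

I₀ ≈ 1030 W/m²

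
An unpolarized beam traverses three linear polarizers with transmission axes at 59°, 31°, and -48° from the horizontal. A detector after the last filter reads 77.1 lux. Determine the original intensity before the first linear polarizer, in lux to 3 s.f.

Unpolarized light through the first polarizer → I₁ = ½ I₀, now polarized at 59°.
I₂ = I₁ cos²(31° − 59°) = 0.5 I₀ · cos²(28°) = 0.3898 I₀.
I₃ = I₂ cos²(-48° − 31°) = 0.3898 I₀ · cos²(79°) = 0.01419 I₀.
So 77.1 lux = 0.01419 I₀, giving I₀ = 77.1/0.01419 = 5433 lux.

I₀ ≈ 5430 lux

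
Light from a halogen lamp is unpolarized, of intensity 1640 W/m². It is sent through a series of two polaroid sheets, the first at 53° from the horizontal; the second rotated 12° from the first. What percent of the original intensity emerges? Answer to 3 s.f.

≈ 47.8%

Unpolarized light through the first polarizer → I₁ = 1640 W/m²/2 = 820 W/m², polarized at 53°.
I₂ = I₁ · cos²(12°) = 820 · 0.9568 = 784.6 W/m².
That is 47.84% of the incident intensity.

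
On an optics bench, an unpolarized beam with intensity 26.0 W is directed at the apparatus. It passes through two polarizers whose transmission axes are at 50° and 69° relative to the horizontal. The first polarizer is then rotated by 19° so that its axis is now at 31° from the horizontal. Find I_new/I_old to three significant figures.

Before rotation:
Unpolarized light through the first polarizer → I₁ = ½ I₀, now polarized at 50°.
I₂ = I₁ cos²(69° − 50°) = 0.5 I₀ · cos²(19°) = 0.447 I₀.
After rotation:
Unpolarized light through the first polarizer → I₁ = ½ I₀, now polarized at 31°.
I₂ = I₁ cos²(69° − 31°) = 0.5 I₀ · cos²(38°) = 0.3105 I₀.
Ratio = 0.3105 / 0.447 = 0.6946.

I_new/I_old ≈ 0.695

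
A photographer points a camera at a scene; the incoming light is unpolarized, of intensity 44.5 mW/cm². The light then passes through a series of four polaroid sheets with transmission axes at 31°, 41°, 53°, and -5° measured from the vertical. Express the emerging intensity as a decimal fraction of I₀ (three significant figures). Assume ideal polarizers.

I/I₀ ≈ 0.130

Unpolarized light through the first polarizer → I₁ = 44.5 mW/cm²/2 = 22.25 mW/cm², polarized at 31°.
I₂ = I₁ · cos²(10°) = 22.25 · 0.9698 = 21.58 mW/cm².
I₃ = I₂ · cos²(12°) = 21.58 · 0.9568 = 20.65 mW/cm².
I₄ = I₃ · cos²(58°) = 20.65 · 0.2808 = 5.798 mW/cm².
Transmitted fraction = 0.1303.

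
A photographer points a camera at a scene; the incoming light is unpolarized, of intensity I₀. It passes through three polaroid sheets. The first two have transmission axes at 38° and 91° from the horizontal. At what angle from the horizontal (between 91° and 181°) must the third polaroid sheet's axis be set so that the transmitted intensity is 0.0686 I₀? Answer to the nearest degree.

θ ≈ 143°

Unpolarized light through the first polarizer → I₁ = ½ I₀, now polarized at 38°.
I₂ = I₁ cos²(91° − 38°) = 0.5 I₀ · cos²(53°) = 0.1811 I₀.
Need I₃/I₀ = 0.0686, so cos²(θ − 91°) = 0.0686 / 0.1811 = 0.3788.
θ − 91° = arccos(√0.3788) = 52.0°, giving θ ≈ 91 + 52.0 = 143.0°.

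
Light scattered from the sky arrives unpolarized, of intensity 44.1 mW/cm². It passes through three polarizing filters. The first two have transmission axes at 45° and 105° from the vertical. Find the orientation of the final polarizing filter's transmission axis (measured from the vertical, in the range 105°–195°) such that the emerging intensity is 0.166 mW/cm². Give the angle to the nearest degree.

θ ≈ 185°

Unpolarized light through the first polarizer → I₁ = ½ I₀, now polarized at 45°.
I₂ = I₁ cos²(105° − 45°) = 0.5 I₀ · cos²(60°) = 0.125 I₀.
Target fraction: 0.166 / 44.1 mW/cm² = 0.003764 of I₀.
Need I₃/I₀ = 0.003764, so cos²(θ − 105°) = 0.003764 / 0.125 = 0.03011.
θ − 105° = arccos(√0.03011) = 80.0°, giving θ ≈ 105 + 80.0 = 185.0°.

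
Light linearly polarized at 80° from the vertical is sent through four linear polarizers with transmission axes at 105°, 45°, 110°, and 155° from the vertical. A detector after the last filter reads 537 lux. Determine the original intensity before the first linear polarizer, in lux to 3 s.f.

I₀ ≈ 2.93e4 lux

By Malus's law, I₁ = I₀ cos²(105° − 80°) = I₀ cos²(25°) = 0.8214 I₀.
I₂ = I₁ cos²(45° − 105°) = 0.8214 I₀ · cos²(60°) = 0.2053 I₀.
I₃ = I₂ cos²(110° − 45°) = 0.2053 I₀ · cos²(65°) = 0.03668 I₀.
I₄ = I₃ cos²(155° − 110°) = 0.03668 I₀ · cos²(45°) = 0.01834 I₀.
So 537 lux = 0.01834 I₀, giving I₀ = 537/0.01834 = 2.928e+04 lux.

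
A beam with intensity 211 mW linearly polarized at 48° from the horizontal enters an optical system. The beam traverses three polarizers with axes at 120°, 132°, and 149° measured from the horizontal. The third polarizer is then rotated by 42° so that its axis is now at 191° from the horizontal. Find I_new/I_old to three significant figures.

I_new/I_old ≈ 0.290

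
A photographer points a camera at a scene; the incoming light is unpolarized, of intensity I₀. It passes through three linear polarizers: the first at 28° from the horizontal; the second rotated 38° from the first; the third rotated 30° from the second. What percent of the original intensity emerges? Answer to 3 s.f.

Unpolarized light through the first polarizer → I₁ = ½ I₀, now polarized at 28°.
I₂ = I₁ cos²(38°) = 0.5 · 0.621 I₀ = 0.3105 I₀.
I₃ = I₂ cos²(30°) = 0.3105 · 0.75 I₀ = 0.2329 I₀.
That is 23.29% of the incident intensity.

≈ 23.3%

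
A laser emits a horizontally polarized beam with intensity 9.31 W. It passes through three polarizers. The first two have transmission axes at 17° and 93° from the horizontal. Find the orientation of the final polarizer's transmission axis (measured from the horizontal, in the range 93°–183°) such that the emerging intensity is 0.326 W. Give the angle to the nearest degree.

θ ≈ 129°

By Malus's law, I₁ = I₀ cos²(17° − 0°) = I₀ cos²(17°) = 0.9145 I₀.
I₂ = I₁ cos²(93° − 17°) = 0.9145 I₀ · cos²(76°) = 0.05352 I₀.
Target fraction: 0.326 / 9.31 W = 0.03502 of I₀.
Need I₃/I₀ = 0.03502, so cos²(θ − 93°) = 0.03502 / 0.05352 = 0.6542.
θ − 93° = arccos(√0.6542) = 36.0°, giving θ ≈ 93 + 36.0 = 129.0°.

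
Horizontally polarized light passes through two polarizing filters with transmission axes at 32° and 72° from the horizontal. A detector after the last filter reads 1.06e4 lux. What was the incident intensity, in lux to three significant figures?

I₀ ≈ 2.51e4 lux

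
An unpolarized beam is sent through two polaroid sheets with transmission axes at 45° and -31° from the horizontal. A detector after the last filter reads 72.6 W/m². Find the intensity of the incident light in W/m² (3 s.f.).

I₀ ≈ 2480 W/m²

Unpolarized light through the first polarizer → I₁ = ½ I₀, now polarized at 45°.
I₂ = I₁ cos²(-31° − 45°) = 0.5 I₀ · cos²(76°) = 0.02926 I₀.
So 72.6 W/m² = 0.02926 I₀, giving I₀ = 72.6/0.02926 = 2481 W/m².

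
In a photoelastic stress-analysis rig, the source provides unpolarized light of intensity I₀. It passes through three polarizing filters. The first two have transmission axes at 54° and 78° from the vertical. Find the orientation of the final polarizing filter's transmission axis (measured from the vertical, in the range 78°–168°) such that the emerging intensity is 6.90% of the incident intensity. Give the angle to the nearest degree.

θ ≈ 144°

Unpolarized light through the first polarizer → I₁ = ½ I₀, now polarized at 54°.
I₂ = I₁ cos²(78° − 54°) = 0.5 I₀ · cos²(24°) = 0.4173 I₀.
Need I₃/I₀ = 0.069, so cos²(θ − 78°) = 0.069 / 0.4173 = 0.1654.
θ − 78° = arccos(√0.1654) = 66.0°, giving θ ≈ 78 + 66.0 = 144.0°.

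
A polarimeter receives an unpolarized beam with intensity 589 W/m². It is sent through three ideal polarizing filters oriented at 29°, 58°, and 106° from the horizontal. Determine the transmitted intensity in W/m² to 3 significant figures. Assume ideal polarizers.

I ≈ 101 W/m²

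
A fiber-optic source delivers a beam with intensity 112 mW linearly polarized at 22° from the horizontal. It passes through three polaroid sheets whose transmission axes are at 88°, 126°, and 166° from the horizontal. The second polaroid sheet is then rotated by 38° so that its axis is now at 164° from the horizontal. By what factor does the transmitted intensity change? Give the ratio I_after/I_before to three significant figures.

I_new/I_old ≈ 0.160

Before rotation:
I₁ = I₀ cos²(88° − 22°) = I₀ cos²(66°) = 0.1654 I₀.
I₂ = I₁ cos²(126° − 88°) = 0.1654 I₀ · cos²(38°) = 0.1027 I₀.
I₃ = I₂ cos²(166° − 126°) = 0.1027 I₀ · cos²(40°) = 0.06028 I₀.
After rotation:
I₁ = I₀ cos²(88° − 22°) = I₀ cos²(66°) = 0.1654 I₀.
I₂ = I₁ cos²(164° − 88°) = 0.1654 I₀ · cos²(76°) = 0.009682 I₀.
I₃ = I₂ cos²(166° − 164°) = 0.009682 I₀ · cos²(2°) = 0.00967 I₀.
Ratio = 0.00967 / 0.06028 = 0.1604.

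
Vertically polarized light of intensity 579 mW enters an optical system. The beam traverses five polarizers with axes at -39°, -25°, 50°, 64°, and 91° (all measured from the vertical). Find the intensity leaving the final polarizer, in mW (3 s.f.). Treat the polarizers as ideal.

I ≈ 16.5 mW

I₁ = 579 mW · cos²(39°) = 349.7 mW.
I₂ = I₁ · cos²(14°) = 349.7 · 0.9415 = 329.2 mW.
I₃ = I₂ · cos²(75°) = 329.2 · 0.06699 = 22.05 mW.
I₄ = I₃ · cos²(14°) = 22.05 · 0.9415 = 20.76 mW.
I₅ = I₄ · cos²(27°) = 20.76 · 0.7939 = 16.48 mW.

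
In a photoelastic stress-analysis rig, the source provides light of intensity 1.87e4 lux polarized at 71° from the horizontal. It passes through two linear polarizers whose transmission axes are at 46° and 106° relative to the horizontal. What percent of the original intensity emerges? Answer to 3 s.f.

≈ 20.5%

By Malus's law, I₁ = 1.87e4 lux · cos²(25°) = 1.536e+04 lux.
I₂ = I₁ · cos²(60°) = 1.536e+04 · 0.25 = 3840 lux.
That is 20.53% of the incident intensity.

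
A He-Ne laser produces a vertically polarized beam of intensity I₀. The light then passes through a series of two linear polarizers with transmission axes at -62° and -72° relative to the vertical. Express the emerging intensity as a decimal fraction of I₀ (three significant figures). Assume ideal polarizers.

I₁ = I₀ cos²(-62° − 0°) = I₀ cos²(62°) = 0.2204 I₀.
I₂ = I₁ cos²(-72° + 62°) = 0.2204 I₀ · cos²(10°) = 0.2138 I₀.
Transmitted fraction = 0.2138.

≈ 0.214 I₀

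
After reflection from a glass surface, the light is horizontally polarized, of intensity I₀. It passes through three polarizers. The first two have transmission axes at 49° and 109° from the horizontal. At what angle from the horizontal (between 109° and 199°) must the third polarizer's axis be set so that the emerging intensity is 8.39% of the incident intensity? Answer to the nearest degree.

θ ≈ 137°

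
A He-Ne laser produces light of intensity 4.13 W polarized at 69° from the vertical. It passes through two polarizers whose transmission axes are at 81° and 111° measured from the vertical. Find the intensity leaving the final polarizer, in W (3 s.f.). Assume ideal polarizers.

I ≈ 2.96 W

I₁ = 4.13 W · cos²(12°) = 3.951 W.
I₂ = I₁ · cos²(30°) = 3.951 · 0.75 = 2.964 W.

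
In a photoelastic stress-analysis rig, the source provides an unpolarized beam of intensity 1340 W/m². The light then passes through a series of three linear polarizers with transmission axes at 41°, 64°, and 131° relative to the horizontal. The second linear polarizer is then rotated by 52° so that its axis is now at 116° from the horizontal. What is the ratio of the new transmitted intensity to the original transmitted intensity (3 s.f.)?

I_new/I_old ≈ 0.483

Before rotation:
Unpolarized light through the first polarizer → I₁ = ½ I₀, now polarized at 41°.
I₂ = I₁ cos²(64° − 41°) = 0.5 I₀ · cos²(23°) = 0.4237 I₀.
I₃ = I₂ cos²(131° − 64°) = 0.4237 I₀ · cos²(67°) = 0.06468 I₀.
After rotation:
Unpolarized light through the first polarizer → I₁ = ½ I₀, now polarized at 41°.
I₂ = I₁ cos²(116° − 41°) = 0.5 I₀ · cos²(75°) = 0.03349 I₀.
I₃ = I₂ cos²(131° − 116°) = 0.03349 I₀ · cos²(15°) = 0.03125 I₀.
Ratio = 0.03125 / 0.06468 = 0.4831.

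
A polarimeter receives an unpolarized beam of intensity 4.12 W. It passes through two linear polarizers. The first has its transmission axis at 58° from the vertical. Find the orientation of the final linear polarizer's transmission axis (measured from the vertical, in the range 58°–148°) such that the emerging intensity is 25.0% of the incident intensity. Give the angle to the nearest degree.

θ ≈ 103°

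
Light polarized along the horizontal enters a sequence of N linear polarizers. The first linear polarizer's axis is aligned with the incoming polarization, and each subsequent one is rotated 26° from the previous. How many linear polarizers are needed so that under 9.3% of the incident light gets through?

N = 13

First polarizer is aligned with the polarization: full transmission.
Each further stage multiplies by cos²(26°) = 0.8078.
After N polarizers: T = 0.8078^(N−1). Require T < 0.093 ⇒ N−1 > ln(0.093)/ln(0.8078) = 11.13, so N−1 ≥ 12 and N = 13.
Check: N=13 gives T = 0.07724 < 0.093; N=12 gives T = 0.09561.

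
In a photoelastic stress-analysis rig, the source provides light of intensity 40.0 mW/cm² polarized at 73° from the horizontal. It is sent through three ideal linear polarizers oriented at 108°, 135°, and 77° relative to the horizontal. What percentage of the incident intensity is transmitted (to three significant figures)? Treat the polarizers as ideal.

≈ 15.0%

I₁ = 40.0 mW/cm² · cos²(35°) = 26.84 mW/cm².
I₂ = I₁ · cos²(27°) = 26.84 · 0.7939 = 21.31 mW/cm².
I₃ = I₂ · cos²(58°) = 21.31 · 0.2808 = 5.984 mW/cm².
That is 14.96% of the incident intensity.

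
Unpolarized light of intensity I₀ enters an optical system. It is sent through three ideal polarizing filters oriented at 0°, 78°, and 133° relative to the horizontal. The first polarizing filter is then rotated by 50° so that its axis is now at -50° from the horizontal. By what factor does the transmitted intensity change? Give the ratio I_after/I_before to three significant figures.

Before rotation:
Unpolarized light through the first polarizer → I₁ = ½ I₀, now polarized at 0°.
I₂ = I₁ cos²(78° − 0°) = 0.5 I₀ · cos²(78°) = 0.02161 I₀.
I₃ = I₂ cos²(133° − 78°) = 0.02161 I₀ · cos²(55°) = 0.007111 I₀.
After rotation:
Unpolarized light through the first polarizer → I₁ = ½ I₀, now polarized at -50°.
Angle between axes 1 and 2: 52°. I₂ = 0.5 I₀ · cos²(52°) = 0.1895 I₀.
I₃ = I₂ cos²(133° − 78°) = 0.1895 I₀ · cos²(55°) = 0.06235 I₀.
Ratio = 0.06235 / 0.007111 = 8.769.

I_new/I_old ≈ 8.77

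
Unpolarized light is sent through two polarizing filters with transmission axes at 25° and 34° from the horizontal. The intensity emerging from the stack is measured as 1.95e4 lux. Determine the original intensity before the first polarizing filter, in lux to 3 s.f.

I₀ ≈ 4.00e4 lux

Unpolarized light through the first polarizer → I₁ = ½ I₀, now polarized at 25°.
I₂ = I₁ cos²(34° − 25°) = 0.5 I₀ · cos²(9°) = 0.4878 I₀.
So 1.95e4 lux = 0.4878 I₀, giving I₀ = 1.95e4/0.4878 = 3.998e+04 lux.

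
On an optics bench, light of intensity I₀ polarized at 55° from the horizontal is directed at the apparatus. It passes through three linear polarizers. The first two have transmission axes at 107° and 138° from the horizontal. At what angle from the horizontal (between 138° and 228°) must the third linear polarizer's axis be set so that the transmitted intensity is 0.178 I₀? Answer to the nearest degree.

θ ≈ 175°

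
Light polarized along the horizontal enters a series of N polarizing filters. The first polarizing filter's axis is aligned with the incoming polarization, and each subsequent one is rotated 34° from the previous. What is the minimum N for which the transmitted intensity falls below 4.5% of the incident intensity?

N = 10

First polarizer is aligned with the polarization: full transmission.
Each further stage multiplies by cos²(34°) = 0.6873.
After N polarizers: T = 0.6873^(N−1). Require T < 0.045 ⇒ N−1 > ln(0.045)/ln(0.6873) = 8.27, so N−1 ≥ 9 and N = 10.
Check: N=10 gives T = 0.03422 < 0.045; N=9 gives T = 0.0498.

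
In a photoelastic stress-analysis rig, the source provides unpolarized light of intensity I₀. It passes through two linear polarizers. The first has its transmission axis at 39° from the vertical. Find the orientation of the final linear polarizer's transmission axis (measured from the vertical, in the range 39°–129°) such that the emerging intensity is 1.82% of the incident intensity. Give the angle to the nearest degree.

Unpolarized light through the first polarizer → I₁ = ½ I₀, now polarized at 39°.
Need I₂/I₀ = 0.0182, so cos²(θ − 39°) = 0.0182 / 0.5 = 0.0364.
θ − 39° = arccos(√0.0364) = 79.0°, giving θ ≈ 39 + 79.0 = 118.0°.

θ ≈ 118°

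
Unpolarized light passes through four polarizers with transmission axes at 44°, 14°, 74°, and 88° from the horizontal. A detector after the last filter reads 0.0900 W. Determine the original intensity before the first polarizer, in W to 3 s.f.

I₀ ≈ 1.02 W

Unpolarized light through the first polarizer → I₁ = ½ I₀, now polarized at 44°.
I₂ = I₁ cos²(14° − 44°) = 0.5 I₀ · cos²(30°) = 0.375 I₀.
I₃ = I₂ cos²(74° − 14°) = 0.375 I₀ · cos²(60°) = 0.09375 I₀.
I₄ = I₃ cos²(88° − 74°) = 0.09375 I₀ · cos²(14°) = 0.08826 I₀.
So 0.0900 W = 0.08826 I₀, giving I₀ = 0.0900/0.08826 = 1.02 W.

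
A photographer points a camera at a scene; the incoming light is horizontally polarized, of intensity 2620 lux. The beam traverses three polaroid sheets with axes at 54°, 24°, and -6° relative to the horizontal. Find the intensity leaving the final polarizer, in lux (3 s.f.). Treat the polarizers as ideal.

I₁ = 2620 lux · cos²(54°) = 905.2 lux.
I₂ = I₁ · cos²(30°) = 905.2 · 0.75 = 678.9 lux.
I₃ = I₂ · cos²(30°) = 678.9 · 0.75 = 509.2 lux.

I ≈ 509 lux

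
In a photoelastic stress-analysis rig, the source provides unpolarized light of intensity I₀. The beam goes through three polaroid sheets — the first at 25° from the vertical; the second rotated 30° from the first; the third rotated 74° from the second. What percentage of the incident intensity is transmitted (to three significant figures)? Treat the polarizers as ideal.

Unpolarized light through the first polarizer → I₁ = ½ I₀, now polarized at 25°.
I₂ = I₁ cos²(30°) = 0.5 · 0.75 I₀ = 0.375 I₀.
I₃ = I₂ cos²(74°) = 0.375 · 0.07598 I₀ = 0.02849 I₀.
That is 2.849% of the incident intensity.

≈ 2.85%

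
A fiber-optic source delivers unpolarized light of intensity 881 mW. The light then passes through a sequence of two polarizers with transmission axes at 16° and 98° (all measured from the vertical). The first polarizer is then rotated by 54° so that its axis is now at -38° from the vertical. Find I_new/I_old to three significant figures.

I_new/I_old ≈ 26.7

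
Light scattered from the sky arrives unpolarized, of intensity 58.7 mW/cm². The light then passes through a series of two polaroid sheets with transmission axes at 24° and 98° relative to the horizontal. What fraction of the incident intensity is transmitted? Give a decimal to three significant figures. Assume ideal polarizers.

Unpolarized light through the first polarizer → I₁ = 58.7 mW/cm²/2 = 29.35 mW/cm², polarized at 24°.
I₂ = I₁ · cos²(74°) = 29.35 · 0.07598 = 2.23 mW/cm².
Transmitted fraction = 0.03799.

I/I₀ ≈ 0.0380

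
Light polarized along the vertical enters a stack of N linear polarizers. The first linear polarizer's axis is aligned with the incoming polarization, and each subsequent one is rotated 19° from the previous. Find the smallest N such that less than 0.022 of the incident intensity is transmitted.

First polarizer is aligned with the polarization: full transmission.
Each further stage multiplies by cos²(19°) = 0.894.
After N polarizers: T = 0.894^(N−1). Require T < 0.022 ⇒ N−1 > ln(0.022)/ln(0.894) = 34.06, so N−1 ≥ 35 and N = 36.
Check: N=36 gives T = 0.01981 < 0.022; N=35 gives T = 0.02216.

N = 36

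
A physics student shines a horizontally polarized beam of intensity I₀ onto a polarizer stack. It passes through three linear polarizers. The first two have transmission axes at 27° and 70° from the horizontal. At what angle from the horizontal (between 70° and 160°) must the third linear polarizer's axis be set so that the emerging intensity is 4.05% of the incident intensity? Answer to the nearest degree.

θ ≈ 142°

I₁ = I₀ cos²(27° − 0°) = I₀ cos²(27°) = 0.7939 I₀.
I₂ = I₁ cos²(70° − 27°) = 0.7939 I₀ · cos²(43°) = 0.4246 I₀.
Need I₃/I₀ = 0.0405, so cos²(θ − 70°) = 0.0405 / 0.4246 = 0.09538.
θ − 70° = arccos(√0.09538) = 72.0°, giving θ ≈ 70 + 72.0 = 142.0°.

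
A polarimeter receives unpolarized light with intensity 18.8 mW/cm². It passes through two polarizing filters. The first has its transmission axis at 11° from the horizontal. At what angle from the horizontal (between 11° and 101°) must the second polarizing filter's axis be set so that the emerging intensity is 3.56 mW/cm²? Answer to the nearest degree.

θ ≈ 63°

Unpolarized light through the first polarizer → I₁ = ½ I₀, now polarized at 11°.
Target fraction: 3.56 / 18.8 mW/cm² = 0.1894 of I₀.
Need I₂/I₀ = 0.1894, so cos²(θ − 11°) = 0.1894 / 0.5 = 0.3787.
θ − 11° = arccos(√0.3787) = 52.0°, giving θ ≈ 11 + 52.0 = 63.0°.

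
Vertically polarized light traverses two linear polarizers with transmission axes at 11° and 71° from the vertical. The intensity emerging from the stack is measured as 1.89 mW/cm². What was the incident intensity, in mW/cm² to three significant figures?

I₀ ≈ 7.85 mW/cm²

I₁ = I₀ cos²(11° − 0°) = I₀ cos²(11°) = 0.9636 I₀.
I₂ = I₁ cos²(71° − 11°) = 0.9636 I₀ · cos²(60°) = 0.2409 I₀.
So 1.89 mW/cm² = 0.2409 I₀, giving I₀ = 1.89/0.2409 = 7.846 mW/cm².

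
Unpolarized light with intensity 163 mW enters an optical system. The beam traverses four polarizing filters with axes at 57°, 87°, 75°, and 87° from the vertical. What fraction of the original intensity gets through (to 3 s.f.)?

I/I₀ ≈ 0.343

Unpolarized light through the first polarizer → I₁ = 163 mW/2 = 81.5 mW, polarized at 57°.
I₂ = I₁ · cos²(30°) = 81.5 · 0.75 = 61.13 mW.
I₃ = I₂ · cos²(12°) = 61.13 · 0.9568 = 58.48 mW.
I₄ = I₃ · cos²(12°) = 58.48 · 0.9568 = 55.95 mW.
Transmitted fraction = 0.3433.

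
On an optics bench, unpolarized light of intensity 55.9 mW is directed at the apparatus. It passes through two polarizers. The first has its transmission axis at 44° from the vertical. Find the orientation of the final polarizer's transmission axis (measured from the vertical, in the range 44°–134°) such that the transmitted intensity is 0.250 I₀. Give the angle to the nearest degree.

Unpolarized light through the first polarizer → I₁ = ½ I₀, now polarized at 44°.
Need I₂/I₀ = 0.25, so cos²(θ − 44°) = 0.25 / 0.5 = 0.5.
θ − 44° = arccos(√0.5) = 45.0°, giving θ ≈ 44 + 45.0 = 89.0°.

θ ≈ 89°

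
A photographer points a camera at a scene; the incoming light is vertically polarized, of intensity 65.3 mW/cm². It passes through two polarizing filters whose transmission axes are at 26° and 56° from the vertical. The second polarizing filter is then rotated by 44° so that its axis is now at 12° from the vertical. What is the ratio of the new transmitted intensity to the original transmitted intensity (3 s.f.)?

I_new/I_old ≈ 1.26

Before rotation:
I₁ = I₀ cos²(26° − 0°) = I₀ cos²(26°) = 0.8078 I₀.
I₂ = I₁ cos²(56° − 26°) = 0.8078 I₀ · cos²(30°) = 0.6059 I₀.
After rotation:
I₁ = I₀ cos²(26° − 0°) = I₀ cos²(26°) = 0.8078 I₀.
I₂ = I₁ cos²(12° − 26°) = 0.8078 I₀ · cos²(14°) = 0.7606 I₀.
Ratio = 0.7606 / 0.6059 = 1.255.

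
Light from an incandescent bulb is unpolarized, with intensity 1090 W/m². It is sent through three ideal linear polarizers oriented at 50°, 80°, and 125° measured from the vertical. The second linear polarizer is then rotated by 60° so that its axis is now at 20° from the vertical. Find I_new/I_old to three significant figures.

I_new/I_old ≈ 0.134

Before rotation:
Unpolarized light through the first polarizer → I₁ = ½ I₀, now polarized at 50°.
I₂ = I₁ cos²(80° − 50°) = 0.5 I₀ · cos²(30°) = 0.375 I₀.
I₃ = I₂ cos²(125° − 80°) = 0.375 I₀ · cos²(45°) = 0.1875 I₀.
After rotation:
Unpolarized light through the first polarizer → I₁ = ½ I₀, now polarized at 50°.
I₂ = I₁ cos²(20° − 50°) = 0.5 I₀ · cos²(30°) = 0.375 I₀.
Angle between axes 2 and 3: 75°. I₃ = 0.375 I₀ · cos²(75°) = 0.02512 I₀.
Ratio = 0.02512 / 0.1875 = 0.134.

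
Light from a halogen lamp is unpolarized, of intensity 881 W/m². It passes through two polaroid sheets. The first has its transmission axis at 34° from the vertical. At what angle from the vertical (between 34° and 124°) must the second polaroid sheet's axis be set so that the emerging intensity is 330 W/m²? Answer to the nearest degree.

θ ≈ 64°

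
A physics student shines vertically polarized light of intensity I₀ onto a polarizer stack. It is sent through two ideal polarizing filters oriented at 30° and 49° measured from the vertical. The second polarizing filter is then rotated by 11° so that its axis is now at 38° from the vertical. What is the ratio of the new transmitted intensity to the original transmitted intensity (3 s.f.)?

Before rotation:
By Malus's law, I₁ = I₀ cos²(30° − 0°) = I₀ cos²(30°) = 0.75 I₀.
I₂ = I₁ cos²(49° − 30°) = 0.75 I₀ · cos²(19°) = 0.6705 I₀.
After rotation:
I₁ = I₀ cos²(30° − 0°) = I₀ cos²(30°) = 0.75 I₀.
I₂ = I₁ cos²(38° − 30°) = 0.75 I₀ · cos²(8°) = 0.7355 I₀.
Ratio = 0.7355 / 0.6705 = 1.097.

I_new/I_old ≈ 1.10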